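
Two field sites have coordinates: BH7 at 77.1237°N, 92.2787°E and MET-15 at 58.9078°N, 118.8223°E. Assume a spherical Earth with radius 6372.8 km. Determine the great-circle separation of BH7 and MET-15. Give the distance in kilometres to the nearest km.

2260 km

Δφ = -18.2159°,  Δλ = 26.5436°
a = sin²(Δφ/2) + cos φ₁ cos φ₂ sin²(Δλ/2) = 0.031122
c = 2·arcsin(√a) = 0.354687 rad = 20.3221°
d = R·c = 6372.8 × 0.354687 = 2260.4 km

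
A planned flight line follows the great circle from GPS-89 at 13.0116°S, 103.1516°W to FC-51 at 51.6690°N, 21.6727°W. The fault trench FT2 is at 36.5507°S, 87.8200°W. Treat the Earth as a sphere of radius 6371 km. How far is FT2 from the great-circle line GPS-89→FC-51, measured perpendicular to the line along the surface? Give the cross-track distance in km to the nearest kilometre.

2742 km

δ₁₃ = central angle GPS-89→FT2 = 0.475787 rad  (haversine)
θ₁₃ = bearing GPS-89→FT2 = 152.372°,  θ₁₂ = bearing GPS-89→FC-51 = 38.003°
dₓₜ = R·arcsin(sin δ₁₃ · sin(θ₁₃ − θ₁₂)) = 6371·arcsin(0.45804·sin(114.370°)) = 2742.033 km
|dₓₜ| = 2742.033 km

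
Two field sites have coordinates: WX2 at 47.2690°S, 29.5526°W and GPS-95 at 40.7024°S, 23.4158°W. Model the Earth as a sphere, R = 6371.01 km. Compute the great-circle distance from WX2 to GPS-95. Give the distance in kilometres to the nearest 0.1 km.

879.3 km

Δφ = 6.5666°,  Δλ = 6.1368°
a = sin²(Δφ/2) + cos φ₁ cos φ₂ sin²(Δλ/2) = 0.004754
c = 2·arcsin(√a) = 0.138010 rad = 7.9074°
d = R·c = 6371.01 × 0.138010 = 879.3 km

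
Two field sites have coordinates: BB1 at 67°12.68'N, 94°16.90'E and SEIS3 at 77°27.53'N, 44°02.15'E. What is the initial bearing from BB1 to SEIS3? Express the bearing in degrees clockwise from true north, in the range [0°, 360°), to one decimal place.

BB1: φ = +67.21133°, λ = +94.28167°
SEIS3: φ = +77.45883°, λ = +44.03583°
Δλ = -50.2458°
y = sin Δλ · cos φ₂ = -0.166937
x = cos φ₁ sin φ₂ − sin φ₁ cos φ₂ cos Δλ = 0.250070
θ = atan2(y, x) = -33.7255° → 326.2745° (mod 360°)

326.3°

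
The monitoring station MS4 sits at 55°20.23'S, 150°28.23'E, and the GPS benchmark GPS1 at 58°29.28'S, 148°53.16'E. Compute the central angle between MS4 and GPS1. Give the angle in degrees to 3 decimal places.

3.267°

MS4: φ = -55.33717°, λ = +150.47050°
GPS1: φ = -58.48800°, λ = +148.88600°
Δφ = -3.1508°,  Δλ = -1.5845°
a = sin²(Δφ/2) + cos φ₁ cos φ₂ sin²(Δλ/2) = 0.000813
c = 2·arcsin(√a) = 0.057023 rad = 3.2672°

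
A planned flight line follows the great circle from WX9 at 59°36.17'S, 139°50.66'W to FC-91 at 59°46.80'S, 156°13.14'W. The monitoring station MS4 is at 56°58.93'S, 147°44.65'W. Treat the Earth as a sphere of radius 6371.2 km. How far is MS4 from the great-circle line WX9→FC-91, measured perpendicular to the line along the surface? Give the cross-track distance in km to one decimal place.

WX9: φ = -59.60283°, λ = -139.84433°
FC-91: φ = -59.78000°, λ = -156.21900°
MS4: φ = -56.98217°, λ = -147.74417°
δ₁₃ = central angle WX9→MS4 = 0.085612 rad  (haversine)
θ₁₃ = bearing WX9→MS4 = 298.853°,  θ₁₂ = bearing WX9→FC-91 = 261.700°
dₓₜ = R·arcsin(sin δ₁₃ · sin(θ₁₃ − θ₁₂)) = 6371.2·arcsin(0.08551·sin(37.154°)) = 329.170 km
|dₓₜ| = 329.170 km

329.2 km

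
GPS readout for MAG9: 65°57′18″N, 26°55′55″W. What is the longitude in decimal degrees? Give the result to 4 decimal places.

26.9319°W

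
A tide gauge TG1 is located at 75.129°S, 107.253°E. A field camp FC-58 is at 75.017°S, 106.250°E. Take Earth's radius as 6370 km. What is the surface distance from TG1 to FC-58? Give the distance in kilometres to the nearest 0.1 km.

Δφ = 0.1120°,  Δλ = -1.0030°
a = sin²(Δφ/2) + cos φ₁ cos φ₂ sin²(Δλ/2) = 0.000006
c = 2·arcsin(√a) = 0.004915 rad = 0.2816°
d = R·c = 6370 × 0.004915 = 31.3 km

31.3 km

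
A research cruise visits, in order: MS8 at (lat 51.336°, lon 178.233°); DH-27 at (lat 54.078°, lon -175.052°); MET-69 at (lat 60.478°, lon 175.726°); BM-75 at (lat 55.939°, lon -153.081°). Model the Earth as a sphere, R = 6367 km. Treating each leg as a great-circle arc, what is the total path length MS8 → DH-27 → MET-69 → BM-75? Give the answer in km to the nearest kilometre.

3319 km

MS8→DH-27: c = 0.085575 rad, d = 544.86 km
DH-27→MET-69: c = 0.141317 rad, d = 899.77 km
MET-69→BM-75: c = 0.294441 rad, d = 1874.71 km
Total = 544.86 + 899.77 + 1874.71 = 3319.33 km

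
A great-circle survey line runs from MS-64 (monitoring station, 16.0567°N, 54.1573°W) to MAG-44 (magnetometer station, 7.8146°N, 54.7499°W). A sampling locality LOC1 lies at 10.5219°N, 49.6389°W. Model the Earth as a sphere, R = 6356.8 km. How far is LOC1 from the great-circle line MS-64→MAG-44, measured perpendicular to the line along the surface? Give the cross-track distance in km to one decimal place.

δ₁₃ = central angle MS-64→LOC1 = 0.123356 rad  (haversine)
θ₁₃ = bearing MS-64→LOC1 = 140.987°,  θ₁₂ = bearing MS-64→MAG-44 = 184.089°
dₓₜ = R·arcsin(sin δ₁₃ · sin(θ₁₃ − θ₁₂)) = 6356.8·arcsin(0.12304·sin(-43.101°)) = -535.075 km
|dₓₜ| = 535.075 km

535.1 km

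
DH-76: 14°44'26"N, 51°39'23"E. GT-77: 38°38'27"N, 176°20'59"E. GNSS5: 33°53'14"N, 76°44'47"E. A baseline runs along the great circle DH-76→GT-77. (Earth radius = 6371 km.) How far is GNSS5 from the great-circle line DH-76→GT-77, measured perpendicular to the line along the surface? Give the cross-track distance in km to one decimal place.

DH-76: φ = +14.74056°, λ = +51.65639°
GT-77: φ = +38.64083°, λ = +176.34972°
GNSS5: φ = +33.88722°, λ = +76.74639°
δ₁₃ = central angle DH-76→GNSS5 = 0.517759 rad  (haversine)
θ₁₃ = bearing DH-76→GNSS5 = 45.335°,  θ₁₂ = bearing DH-76→GT-77 = 41.850°
dₓₜ = R·arcsin(sin δ₁₃ · sin(θ₁₃ − θ₁₂)) = 6371·arcsin(0.49493·sin(3.485°)) = 191.699 km
|dₓₜ| = 191.699 km

191.7 km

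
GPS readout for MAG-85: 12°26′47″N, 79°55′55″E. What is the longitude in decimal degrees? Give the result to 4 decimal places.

79° + 55′/60 + 55″/3600 = 79 + 0.91667 + 0.01528 = 79.9319°

79.9319°E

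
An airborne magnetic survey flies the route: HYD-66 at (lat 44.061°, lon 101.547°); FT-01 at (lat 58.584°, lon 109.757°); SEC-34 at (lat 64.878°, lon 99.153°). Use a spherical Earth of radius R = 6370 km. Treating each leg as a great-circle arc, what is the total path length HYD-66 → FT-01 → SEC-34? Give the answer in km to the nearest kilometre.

HYD-66→FT-01: c = 0.268356 rad, d = 1709.42 km
FT-01→SEC-34: c = 0.140163 rad, d = 892.84 km
Total = 1709.42 + 892.84 = 2602.26 km

2602 km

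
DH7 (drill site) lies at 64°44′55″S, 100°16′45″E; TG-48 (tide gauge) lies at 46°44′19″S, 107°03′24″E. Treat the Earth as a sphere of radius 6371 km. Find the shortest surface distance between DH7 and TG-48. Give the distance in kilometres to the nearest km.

DH7: φ = -64.74861°, λ = +100.27917°
TG-48: φ = -46.73861°, λ = +107.05667°
Δφ = 18.0100°,  Δλ = 6.7775°
a = sin²(Δφ/2) + cos φ₁ cos φ₂ sin²(Δλ/2) = 0.025520
c = 2·arcsin(√a) = 0.320876 rad = 18.3848°
d = R·c = 6371 × 0.320876 = 2044.3 km

2044 km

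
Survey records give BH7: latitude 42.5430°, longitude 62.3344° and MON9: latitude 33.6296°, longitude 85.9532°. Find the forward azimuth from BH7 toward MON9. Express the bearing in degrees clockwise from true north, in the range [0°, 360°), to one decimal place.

Δλ = 23.6188°
y = sin Δλ · cos φ₂ = 0.333595
x = cos φ₁ sin φ₂ − sin φ₁ cos φ₂ cos Δλ = -0.107781
θ = atan2(y, x) = 107.9051° → 107.9051° (mod 360°)

107.9°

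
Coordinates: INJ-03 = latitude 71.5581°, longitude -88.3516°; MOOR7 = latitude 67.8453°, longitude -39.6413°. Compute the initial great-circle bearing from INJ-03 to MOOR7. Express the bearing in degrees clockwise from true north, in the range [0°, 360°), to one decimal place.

78.6°

Δλ = 48.7103°
y = sin Δλ · cos φ₂ = 0.283353
x = cos φ₁ sin φ₂ − sin φ₁ cos φ₂ cos Δλ = 0.056925
θ = atan2(y, x) = 78.6406° → 78.6406° (mod 360°)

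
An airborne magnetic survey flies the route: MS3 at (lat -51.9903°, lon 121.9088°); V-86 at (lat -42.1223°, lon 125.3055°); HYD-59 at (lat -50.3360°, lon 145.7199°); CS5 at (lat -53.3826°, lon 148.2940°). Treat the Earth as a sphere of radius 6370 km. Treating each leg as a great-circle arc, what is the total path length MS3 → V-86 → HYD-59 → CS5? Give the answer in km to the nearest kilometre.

3316 km

MS3→V-86: c = 0.176850 rad, d = 1126.53 km
V-86→HYD-59: c = 0.283764 rad, d = 1807.58 km
HYD-59→CS5: c = 0.059968 rad, d = 381.99 km
Total = 1126.53 + 1807.58 + 381.99 = 3316.10 km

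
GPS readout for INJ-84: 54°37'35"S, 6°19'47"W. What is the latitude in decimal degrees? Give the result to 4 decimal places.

54.6264°S

54° + 37′/60 + 35″/3600 = 54 + 0.61667 + 0.00972 = 54.6264°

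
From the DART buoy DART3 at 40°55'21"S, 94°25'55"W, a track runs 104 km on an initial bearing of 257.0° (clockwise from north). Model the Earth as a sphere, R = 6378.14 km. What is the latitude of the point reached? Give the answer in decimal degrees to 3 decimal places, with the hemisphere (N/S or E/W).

DART3: φ = -40.92250°, λ = -94.43194°
δ = d/R = 104/6378.14 = 0.016306 rad
φ₂ = arcsin(sin φ₁ cos δ + cos φ₁ sin δ cos θ)
   = arcsin(-0.65504·0.99987 + 0.75560·0.01630·-0.22495) = -41.12636°
λ₂ = λ₁ + atan2(sin θ sin δ cos φ₁, cos δ − sin φ₁ sin φ₂) = -95.64046°

41.126°S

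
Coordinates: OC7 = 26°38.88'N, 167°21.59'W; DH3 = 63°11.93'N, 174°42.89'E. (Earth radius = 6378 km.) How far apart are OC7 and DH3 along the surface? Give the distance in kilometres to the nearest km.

OC7: φ = +26.64800°, λ = -167.35983°
DH3: φ = +63.19883°, λ = +174.71483°
Δφ = 36.5508°,  Δλ = -17.9253°
a = sin²(Δφ/2) + cos φ₁ cos φ₂ sin²(Δλ/2) = 0.108117
c = 2·arcsin(√a) = 0.670089 rad = 38.3933°
d = R·c = 6378 × 0.670089 = 4273.8 km

4274 km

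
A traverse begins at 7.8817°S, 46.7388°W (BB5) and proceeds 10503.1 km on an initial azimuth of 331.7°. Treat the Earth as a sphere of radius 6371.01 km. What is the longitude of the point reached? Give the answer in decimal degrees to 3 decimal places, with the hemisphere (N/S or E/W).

131.492°W

δ = d/R = 10503.1/6371.01 = 1.648577 rad
φ₂ = arcsin(sin φ₁ cos δ + cos φ₁ sin δ cos θ)
   = arcsin(-0.13713·-0.07770 + 0.99055·0.99698·0.88048) = 61.66385°
λ₂ = λ₁ + atan2(sin θ sin δ cos φ₁, cos δ − sin φ₁ sin φ₂) = -131.49190°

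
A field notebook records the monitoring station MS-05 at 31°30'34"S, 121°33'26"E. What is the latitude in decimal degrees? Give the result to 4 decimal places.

31° + 30′/60 + 34″/3600 = 31 + 0.50000 + 0.00944 = 31.5094°

31.5094°S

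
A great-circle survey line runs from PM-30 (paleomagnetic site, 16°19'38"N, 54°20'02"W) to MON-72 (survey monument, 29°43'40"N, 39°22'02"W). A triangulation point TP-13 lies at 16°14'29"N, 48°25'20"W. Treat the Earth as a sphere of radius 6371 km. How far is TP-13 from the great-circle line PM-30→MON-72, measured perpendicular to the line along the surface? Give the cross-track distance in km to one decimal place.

461.0 km

PM-30: φ = +16.32722°, λ = -54.33389°
MON-72: φ = +29.72778°, λ = -39.36722°
TP-13: φ = +16.24139°, λ = -48.42222°
δ₁₃ = central angle PM-30→TP-13 = 0.099047 rad  (haversine)
θ₁₃ = bearing PM-30→TP-13 = 90.036°,  θ₁₂ = bearing PM-30→MON-72 = 43.055°
dₓₜ = R·arcsin(sin δ₁₃ · sin(θ₁₃ − θ₁₂)) = 6371·arcsin(0.09888·sin(46.982°)) = 461.014 km
|dₓₜ| = 461.014 km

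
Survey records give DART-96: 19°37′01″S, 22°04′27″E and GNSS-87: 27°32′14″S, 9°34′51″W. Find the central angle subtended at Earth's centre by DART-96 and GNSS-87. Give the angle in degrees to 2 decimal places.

29.98°

DART-96: φ = -19.61694°, λ = +22.07417°
GNSS-87: φ = -27.53722°, λ = -9.58083°
Δφ = -7.9203°,  Δλ = -31.6550°
a = sin²(Δφ/2) + cos φ₁ cos φ₂ sin²(Δλ/2) = 0.066902
c = 2·arcsin(√a) = 0.523257 rad = 29.9804°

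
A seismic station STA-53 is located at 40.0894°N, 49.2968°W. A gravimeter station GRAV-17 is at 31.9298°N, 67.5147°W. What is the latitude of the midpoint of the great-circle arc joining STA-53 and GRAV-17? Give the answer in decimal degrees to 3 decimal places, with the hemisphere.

Bx = cos φ₂ cos Δλ = 0.806155,  By = cos φ₂ sin Δλ = -0.265329
φₘ = atan2(sin φ₁ + sin φ₂, √((cos φ₁ + Bx)² + By²)) = 36.35514°
λₘ = λ₁ + atan2(By, cos φ₁ + Bx) = -58.88197°

36.355°N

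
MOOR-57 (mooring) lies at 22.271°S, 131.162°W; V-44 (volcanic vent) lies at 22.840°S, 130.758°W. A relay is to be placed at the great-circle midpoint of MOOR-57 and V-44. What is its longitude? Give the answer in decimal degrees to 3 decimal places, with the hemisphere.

130.960°W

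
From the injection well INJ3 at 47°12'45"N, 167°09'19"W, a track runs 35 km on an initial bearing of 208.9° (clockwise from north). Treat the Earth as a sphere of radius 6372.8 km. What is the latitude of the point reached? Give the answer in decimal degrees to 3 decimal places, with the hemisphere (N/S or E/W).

46.937°N

INJ3: φ = +47.21250°, λ = -167.15528°
δ = d/R = 35/6372.8 = 0.005492 rad
φ₂ = arcsin(sin φ₁ cos δ + cos φ₁ sin δ cos θ)
   = arcsin(0.73388·0.99998 + 0.67928·0.00549·-0.87546) = 46.93680°
λ₂ = λ₁ + atan2(sin θ sin δ cos φ₁, cos δ − sin φ₁ sin φ₂) = -167.37800°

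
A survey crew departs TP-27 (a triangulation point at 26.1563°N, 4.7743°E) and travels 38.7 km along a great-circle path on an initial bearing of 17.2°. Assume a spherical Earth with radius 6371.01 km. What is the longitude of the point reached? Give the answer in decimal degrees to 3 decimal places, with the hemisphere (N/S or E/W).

δ = d/R = 38.7/6371.01 = 0.006074 rad
φ₂ = arcsin(sin φ₁ cos δ + cos φ₁ sin δ cos θ)
   = arcsin(0.44082·0.99998 + 0.89759·0.00607·0.95528) = 26.48873°
λ₂ = λ₁ + atan2(sin θ sin δ cos φ₁, cos δ − sin φ₁ sin φ₂) = 4.88929°

4.889°E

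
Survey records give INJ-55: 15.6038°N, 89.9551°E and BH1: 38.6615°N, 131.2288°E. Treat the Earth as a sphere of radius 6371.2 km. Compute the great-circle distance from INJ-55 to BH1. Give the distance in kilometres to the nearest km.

4764 km

Δφ = 23.0577°,  Δλ = 41.2737°
a = sin²(Δφ/2) + cos φ₁ cos φ₂ sin²(Δλ/2) = 0.133364
c = 2·arcsin(√a) = 0.747675 rad = 42.8386°
d = R·c = 6371.2 × 0.747675 = 4763.6 km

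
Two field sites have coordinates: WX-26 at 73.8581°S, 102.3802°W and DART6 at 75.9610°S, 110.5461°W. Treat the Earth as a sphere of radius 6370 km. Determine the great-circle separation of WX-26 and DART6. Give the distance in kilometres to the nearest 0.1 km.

331.9 km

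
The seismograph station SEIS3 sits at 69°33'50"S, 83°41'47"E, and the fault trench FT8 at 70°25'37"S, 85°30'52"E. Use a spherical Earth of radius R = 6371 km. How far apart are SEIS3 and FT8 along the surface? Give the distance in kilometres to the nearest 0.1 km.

SEIS3: φ = -69.56389°, λ = +83.69639°
FT8: φ = -70.42694°, λ = +85.51444°
Δφ = -0.8631°,  Δλ = 1.8181°
a = sin²(Δφ/2) + cos φ₁ cos φ₂ sin²(Δλ/2) = 0.000086
c = 2·arcsin(√a) = 0.018565 rad = 1.0637°
d = R·c = 6371 × 0.018565 = 118.3 km

118.3 km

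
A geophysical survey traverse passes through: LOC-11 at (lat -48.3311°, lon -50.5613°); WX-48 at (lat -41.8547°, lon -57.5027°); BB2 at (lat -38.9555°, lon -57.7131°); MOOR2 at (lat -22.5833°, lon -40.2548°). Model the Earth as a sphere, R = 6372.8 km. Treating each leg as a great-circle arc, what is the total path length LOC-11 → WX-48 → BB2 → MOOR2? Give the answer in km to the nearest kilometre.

3686 km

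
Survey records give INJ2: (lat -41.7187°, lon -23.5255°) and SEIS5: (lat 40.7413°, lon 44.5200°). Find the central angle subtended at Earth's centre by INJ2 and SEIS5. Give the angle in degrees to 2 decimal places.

102.88°

Δφ = 82.4600°,  Δλ = 68.0455°
a = sin²(Δφ/2) + cos φ₁ cos φ₂ sin²(Δλ/2) = 0.611440
c = 2·arcsin(√a) = 1.795565 rad = 102.8783°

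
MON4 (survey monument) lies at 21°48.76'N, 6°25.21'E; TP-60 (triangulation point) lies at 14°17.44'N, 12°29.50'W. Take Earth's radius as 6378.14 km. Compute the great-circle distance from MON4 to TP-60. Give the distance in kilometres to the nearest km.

2167 km

MON4: φ = +21.81267°, λ = +6.42017°
TP-60: φ = +14.29067°, λ = -12.49167°
Δφ = -7.5220°,  Δλ = -18.9118°
a = sin²(Δφ/2) + cos φ₁ cos φ₂ sin²(Δλ/2) = 0.028586
c = 2·arcsin(√a) = 0.339778 rad = 19.4678°
d = R·c = 6378.14 × 0.339778 = 2167.1 km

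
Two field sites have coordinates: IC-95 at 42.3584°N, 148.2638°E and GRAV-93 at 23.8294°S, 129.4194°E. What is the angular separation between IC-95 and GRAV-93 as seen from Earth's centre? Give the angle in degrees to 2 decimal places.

68.44°

Δφ = -66.1878°,  Δλ = -18.8444°
a = sin²(Δφ/2) + cos φ₁ cos φ₂ sin²(Δλ/2) = 0.316246
c = 2·arcsin(√a) = 1.194468 rad = 68.4380°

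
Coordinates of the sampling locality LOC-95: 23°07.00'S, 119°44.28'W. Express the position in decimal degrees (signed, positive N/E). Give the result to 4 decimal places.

lat: 23.1167° S → -23.1167°
lon: 119.7380° W → -119.7380°

-23.1167°, -119.7380°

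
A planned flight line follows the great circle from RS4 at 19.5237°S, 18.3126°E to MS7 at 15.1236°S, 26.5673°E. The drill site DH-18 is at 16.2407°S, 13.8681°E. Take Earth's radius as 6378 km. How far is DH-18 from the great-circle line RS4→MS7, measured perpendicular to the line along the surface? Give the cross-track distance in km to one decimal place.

δ₁₃ = central angle RS4→DH-18 = 0.093439 rad  (haversine)
θ₁₃ = bearing RS4→DH-18 = 307.117°,  θ₁₂ = bearing RS4→MS7 = 62.102°
dₓₜ = R·arcsin(sin δ₁₃ · sin(θ₁₃ − θ₁₂)) = 6378·arcsin(0.09330·sin(245.014°)) = -540.042 km
|dₓₜ| = 540.042 km

540.0 km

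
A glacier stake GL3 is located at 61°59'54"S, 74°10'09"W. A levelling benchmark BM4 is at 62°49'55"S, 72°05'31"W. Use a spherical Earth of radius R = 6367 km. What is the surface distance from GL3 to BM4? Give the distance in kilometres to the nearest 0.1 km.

GL3: φ = -61.99833°, λ = -74.16917°
BM4: φ = -62.83194°, λ = -72.09194°
Δφ = -0.8336°,  Δλ = 2.0772°
a = sin²(Δφ/2) + cos φ₁ cos φ₂ sin²(Δλ/2) = 0.000123
c = 2·arcsin(√a) = 0.022213 rad = 1.2727°
d = R·c = 6367 × 0.022213 = 141.4 km

141.4 km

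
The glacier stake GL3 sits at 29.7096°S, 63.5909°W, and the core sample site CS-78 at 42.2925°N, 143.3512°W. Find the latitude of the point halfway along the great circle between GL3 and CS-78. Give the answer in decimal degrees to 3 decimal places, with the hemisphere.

8.158°N

Bx = cos φ₂ cos Δλ = 0.131497,  By = cos φ₂ sin Δλ = -0.727937
φₘ = atan2(sin φ₁ + sin φ₂, √((cos φ₁ + Bx)² + By²)) = 8.15769°
λₘ = λ₁ + atan2(By, cos φ₁ + Bx) = -99.64192°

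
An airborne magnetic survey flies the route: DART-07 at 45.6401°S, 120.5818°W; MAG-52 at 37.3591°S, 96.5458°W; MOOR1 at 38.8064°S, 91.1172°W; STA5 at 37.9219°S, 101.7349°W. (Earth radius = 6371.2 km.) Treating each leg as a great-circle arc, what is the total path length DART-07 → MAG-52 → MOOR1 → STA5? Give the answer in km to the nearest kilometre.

3624 km

DART-07→MAG-52: c = 0.344080 rad, d = 2192.20 km
MAG-52→MOOR1: c = 0.078724 rad, d = 501.56 km
MOOR1→STA5: c = 0.146035 rad, d = 930.42 km
Total = 2192.20 + 501.56 + 930.42 = 3624.18 km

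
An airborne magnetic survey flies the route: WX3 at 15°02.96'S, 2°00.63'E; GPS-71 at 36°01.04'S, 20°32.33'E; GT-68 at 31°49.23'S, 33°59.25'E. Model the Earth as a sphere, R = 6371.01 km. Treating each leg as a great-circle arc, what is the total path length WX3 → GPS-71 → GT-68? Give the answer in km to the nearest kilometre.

4294 km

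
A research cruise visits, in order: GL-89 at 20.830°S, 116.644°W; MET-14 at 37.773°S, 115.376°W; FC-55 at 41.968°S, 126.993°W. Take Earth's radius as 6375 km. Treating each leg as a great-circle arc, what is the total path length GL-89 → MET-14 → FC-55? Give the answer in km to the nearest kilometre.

2984 km

GL-89→MET-14: c = 0.296331 rad, d = 1889.11 km
MET-14→FC-55: c = 0.171781 rad, d = 1095.10 km
Total = 1889.11 + 1095.10 = 2984.21 km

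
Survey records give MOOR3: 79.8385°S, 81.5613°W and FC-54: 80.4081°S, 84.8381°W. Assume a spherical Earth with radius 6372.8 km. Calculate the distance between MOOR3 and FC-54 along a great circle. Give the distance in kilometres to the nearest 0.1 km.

89.0 km

Δφ = -0.5696°,  Δλ = -3.2768°
a = sin²(Δφ/2) + cos φ₁ cos φ₂ sin²(Δλ/2) = 0.000049
c = 2·arcsin(√a) = 0.013963 rad = 0.8000°
d = R·c = 6372.8 × 0.013963 = 89.0 km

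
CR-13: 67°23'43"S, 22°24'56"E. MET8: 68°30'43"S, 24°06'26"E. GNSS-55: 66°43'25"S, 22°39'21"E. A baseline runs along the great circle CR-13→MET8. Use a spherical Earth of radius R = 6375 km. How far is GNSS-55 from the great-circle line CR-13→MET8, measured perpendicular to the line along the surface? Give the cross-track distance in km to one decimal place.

CR-13: φ = -67.39528°, λ = +22.41556°
MET8: φ = -68.51194°, λ = +24.10722°
GNSS-55: φ = -66.72361°, λ = +22.65583°
δ₁₃ = central angle CR-13→GNSS-55 = 0.011836 rad  (haversine)
θ₁₃ = bearing CR-13→GNSS-55 = 8.049°,  θ₁₂ = bearing CR-13→MET8 = 151.158°
dₓₜ = R·arcsin(sin δ₁₃ · sin(θ₁₃ − θ₁₂)) = 6375·arcsin(0.01184·sin(-143.109°)) = -45.295 km
|dₓₜ| = 45.295 km

45.3 km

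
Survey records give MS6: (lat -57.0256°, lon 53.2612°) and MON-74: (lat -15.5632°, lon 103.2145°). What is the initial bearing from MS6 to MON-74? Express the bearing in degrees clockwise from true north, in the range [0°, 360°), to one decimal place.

63.1°

Δλ = 49.9533°
y = sin Δλ · cos φ₂ = 0.737453
x = cos φ₁ sin φ₂ − sin φ₁ cos φ₂ cos Δλ = 0.373950
θ = atan2(y, x) = 63.1112° → 63.1112° (mod 360°)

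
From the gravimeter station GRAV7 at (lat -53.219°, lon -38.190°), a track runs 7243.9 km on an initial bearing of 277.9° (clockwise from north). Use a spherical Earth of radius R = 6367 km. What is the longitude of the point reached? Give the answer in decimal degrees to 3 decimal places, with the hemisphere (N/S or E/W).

106.853°W

δ = d/R = 7243.9/6367 = 1.137726 rad
φ₂ = arcsin(sin φ₁ cos δ + cos φ₁ sin δ cos θ)
   = arcsin(-0.80093·0.41966 + 0.59876·0.90768·0.13744) = -15.15431°
λ₂ = λ₁ + atan2(sin θ sin δ cos φ₁, cos δ − sin φ₁ sin φ₂) = -106.85329°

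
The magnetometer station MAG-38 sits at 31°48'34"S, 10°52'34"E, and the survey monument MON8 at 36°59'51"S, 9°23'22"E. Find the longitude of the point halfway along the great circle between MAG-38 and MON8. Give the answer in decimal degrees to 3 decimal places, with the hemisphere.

10.156°E

MAG-38: φ = -31.80944°, λ = +10.87611°
MON8: φ = -36.99750°, λ = +9.38944°
Bx = cos φ₂ cos Δλ = 0.798393,  By = cos φ₂ sin Δλ = -0.020721
φₘ = atan2(sin φ₁ + sin φ₂, √((cos φ₁ + Bx)² + By²)) = -34.40572°
λₘ = λ₁ + atan2(By, cos φ₁ + Bx) = 10.15584°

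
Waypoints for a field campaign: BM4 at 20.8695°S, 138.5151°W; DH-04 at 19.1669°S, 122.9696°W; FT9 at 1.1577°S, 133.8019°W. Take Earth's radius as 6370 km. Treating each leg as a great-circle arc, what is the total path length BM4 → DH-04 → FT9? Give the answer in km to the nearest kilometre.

3958 km

BM4→DH-04: c = 0.256550 rad, d = 1634.22 km
DH-04→FT9: c = 0.364844 rad, d = 2324.05 km
Total = 1634.22 + 2324.05 = 3958.27 km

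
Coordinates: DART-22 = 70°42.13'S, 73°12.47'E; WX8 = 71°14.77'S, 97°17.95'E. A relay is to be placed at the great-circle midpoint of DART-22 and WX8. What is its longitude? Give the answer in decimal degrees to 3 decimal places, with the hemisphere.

DART-22: φ = -70.70217°, λ = +73.20783°
WX8: φ = -71.24617°, λ = +97.29917°
Bx = cos φ₂ cos Δλ = 0.293499,  By = cos φ₂ sin Δλ = 0.131235
φₘ = atan2(sin φ₁ + sin φ₂, √((cos φ₁ + Bx)² + By²)) = -71.36379°
λₘ = λ₁ + atan2(By, cos φ₁ + Bx) = 85.08518°

85.085°E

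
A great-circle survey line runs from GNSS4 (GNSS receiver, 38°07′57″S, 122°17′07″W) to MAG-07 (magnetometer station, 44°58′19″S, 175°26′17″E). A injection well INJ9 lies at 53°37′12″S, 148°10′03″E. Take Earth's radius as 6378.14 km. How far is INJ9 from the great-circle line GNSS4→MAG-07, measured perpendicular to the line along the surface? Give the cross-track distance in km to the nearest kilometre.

1666 km

GNSS4: φ = -38.13250°, λ = -122.28528°
MAG-07: φ = -44.97194°, λ = +175.43806°
INJ9: φ = -53.62000°, λ = +148.16750°
δ₁₃ = central angle GNSS4→INJ9 = 1.046248 rad  (haversine)
θ₁₃ = bearing GNSS4→INJ9 = 223.255°,  θ₁₂ = bearing GNSS4→MAG-07 = 240.611°
dₓₜ = R·arcsin(sin δ₁₃ · sin(θ₁₃ − θ₁₂)) = 6378.14·arcsin(0.86555·sin(-17.356°)) = -1665.684 km
|dₓₜ| = 1665.684 km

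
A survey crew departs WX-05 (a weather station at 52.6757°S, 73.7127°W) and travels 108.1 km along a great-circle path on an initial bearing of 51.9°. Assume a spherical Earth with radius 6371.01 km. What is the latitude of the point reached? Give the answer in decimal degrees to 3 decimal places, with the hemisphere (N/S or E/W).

52.069°S

δ = d/R = 108.1/6371.01 = 0.016967 rad
φ₂ = arcsin(sin φ₁ cos δ + cos φ₁ sin δ cos θ)
   = arcsin(-0.79522·0.99986 + 0.60633·0.01697·0.61704) = -52.06925°
λ₂ = λ₁ + atan2(sin θ sin δ cos φ₁, cos δ − sin φ₁ sin φ₂) = -72.46812°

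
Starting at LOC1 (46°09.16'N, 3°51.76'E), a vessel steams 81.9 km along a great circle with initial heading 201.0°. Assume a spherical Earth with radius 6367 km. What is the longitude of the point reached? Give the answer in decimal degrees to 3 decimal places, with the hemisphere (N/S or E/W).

3.486°E

LOC1: φ = +46.15267°, λ = +3.86267°
δ = d/R = 81.9/6367 = 0.012863 rad
φ₂ = arcsin(sin φ₁ cos δ + cos φ₁ sin δ cos θ)
   = arcsin(0.72119·0.99992 + 0.69274·0.01286·-0.93358) = 45.46399°
λ₂ = λ₁ + atan2(sin θ sin δ cos φ₁, cos δ − sin φ₁ sin φ₂) = 3.48609°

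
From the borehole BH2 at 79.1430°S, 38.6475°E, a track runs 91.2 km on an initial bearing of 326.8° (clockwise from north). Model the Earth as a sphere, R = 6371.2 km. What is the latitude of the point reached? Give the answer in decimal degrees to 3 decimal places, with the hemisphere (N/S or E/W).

78.448°S

δ = d/R = 91.2/6371.2 = 0.014314 rad
φ₂ = arcsin(sin φ₁ cos δ + cos φ₁ sin δ cos θ)
   = arcsin(-0.98210·0.99990 + 0.18836·0.01431·0.83676) = -78.44810°
λ₂ = λ₁ + atan2(sin θ sin δ cos φ₁, cos δ − sin φ₁ sin φ₂) = 36.40443°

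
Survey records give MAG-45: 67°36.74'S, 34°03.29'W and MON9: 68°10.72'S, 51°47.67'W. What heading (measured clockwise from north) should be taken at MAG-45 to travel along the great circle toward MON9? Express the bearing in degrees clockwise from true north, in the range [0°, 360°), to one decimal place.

MAG-45: φ = -67.61233°, λ = -34.05483°
MON9: φ = -68.17867°, λ = -51.79450°
Δλ = -17.7397°
y = sin Δλ · cos φ₂ = -0.113258
x = cos φ₁ sin φ₂ − sin φ₁ cos φ₂ cos Δλ = -0.026227
θ = atan2(y, x) = -103.0379° → 256.9621° (mod 360°)

257.0°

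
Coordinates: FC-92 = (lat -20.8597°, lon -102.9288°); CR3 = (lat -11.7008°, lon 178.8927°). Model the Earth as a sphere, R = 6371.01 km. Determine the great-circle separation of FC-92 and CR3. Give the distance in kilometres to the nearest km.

Δφ = 9.1589°,  Δλ = -78.1785°
a = sin²(Δφ/2) + cos φ₁ cos φ₂ sin²(Δλ/2) = 0.370164
c = 2·arcsin(√a) = 1.308115 rad = 74.9495°
d = R·c = 6371.01 × 1.308115 = 8334.0 km

8334 km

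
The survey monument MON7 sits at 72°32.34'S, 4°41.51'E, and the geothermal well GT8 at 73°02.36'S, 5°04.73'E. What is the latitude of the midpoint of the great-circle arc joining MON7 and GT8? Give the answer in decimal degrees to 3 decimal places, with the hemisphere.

72.789°S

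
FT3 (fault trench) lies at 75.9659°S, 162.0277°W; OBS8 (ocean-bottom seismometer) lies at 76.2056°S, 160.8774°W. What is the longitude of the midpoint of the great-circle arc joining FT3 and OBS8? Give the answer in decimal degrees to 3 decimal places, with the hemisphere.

Bx = cos φ₂ cos Δλ = 0.238390,  By = cos φ₂ sin Δλ = 0.004787
φₘ = atan2(sin φ₁ + sin φ₂, √((cos φ₁ + Bx)² + By²)) = -76.08642°
λₘ = λ₁ + atan2(By, cos φ₁ + Bx) = -161.45741°

161.457°W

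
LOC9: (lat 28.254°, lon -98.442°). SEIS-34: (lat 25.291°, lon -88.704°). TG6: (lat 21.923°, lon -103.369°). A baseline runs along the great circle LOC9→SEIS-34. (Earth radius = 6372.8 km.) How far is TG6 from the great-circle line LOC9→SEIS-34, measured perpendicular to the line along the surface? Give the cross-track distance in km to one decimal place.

810.7 km

δ₁₃ = central angle LOC9→TG6 = 0.135144 rad  (haversine)
θ₁₃ = bearing LOC9→TG6 = 216.254°,  θ₁₂ = bearing LOC9→SEIS-34 = 106.577°
dₓₜ = R·arcsin(sin δ₁₃ · sin(θ₁₃ − θ₁₂)) = 6372.8·arcsin(0.13473·sin(109.677°)) = 810.673 km
|dₓₜ| = 810.673 km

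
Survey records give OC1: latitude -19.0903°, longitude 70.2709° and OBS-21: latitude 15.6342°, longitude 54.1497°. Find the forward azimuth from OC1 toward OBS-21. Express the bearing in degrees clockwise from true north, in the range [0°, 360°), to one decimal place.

334.4°

Δλ = -16.1212°
y = sin Δλ · cos φ₂ = -0.267397
x = cos φ₁ sin φ₂ − sin φ₁ cos φ₂ cos Δλ = 0.557246
θ = atan2(y, x) = -25.6342° → 334.3658° (mod 360°)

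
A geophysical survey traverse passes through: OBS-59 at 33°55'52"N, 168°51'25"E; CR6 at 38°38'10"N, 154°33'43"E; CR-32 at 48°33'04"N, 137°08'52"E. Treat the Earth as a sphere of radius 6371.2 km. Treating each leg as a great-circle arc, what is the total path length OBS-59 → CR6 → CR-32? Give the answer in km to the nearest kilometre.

3159 km

OBS-59: φ = +33.93111°, λ = +168.85694°
CR6: φ = +38.63611°, λ = +154.56194°
CR-32: φ = +48.55111°, λ = +137.14778°
OBS-59→CR6: c = 0.216929 rad, d = 1382.10 km
CR6→CR-32: c = 0.278877 rad, d = 1776.78 km
Total = 1382.10 + 1776.78 = 3158.88 km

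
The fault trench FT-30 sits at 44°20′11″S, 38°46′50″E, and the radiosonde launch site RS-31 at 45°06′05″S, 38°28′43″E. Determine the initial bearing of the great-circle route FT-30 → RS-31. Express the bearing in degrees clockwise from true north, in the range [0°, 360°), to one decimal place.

195.6°

FT-30: φ = -44.33639°, λ = +38.78056°
RS-31: φ = -45.10139°, λ = +38.47861°
Δλ = -0.3019°
y = sin Δλ · cos φ₂ = -0.003720
x = cos φ₁ sin φ₂ − sin φ₁ cos φ₂ cos Δλ = -0.013358
θ = atan2(y, x) = -164.4394° → 195.5606° (mod 360°)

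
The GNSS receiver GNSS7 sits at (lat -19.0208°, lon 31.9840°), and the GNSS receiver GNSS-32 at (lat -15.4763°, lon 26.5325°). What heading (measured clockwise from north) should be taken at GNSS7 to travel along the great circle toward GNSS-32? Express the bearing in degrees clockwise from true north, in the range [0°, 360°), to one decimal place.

303.4°

Δλ = -5.4515°
y = sin Δλ · cos φ₂ = -0.091558
x = cos φ₁ sin φ₂ − sin φ₁ cos φ₂ cos Δλ = 0.060403
θ = atan2(y, x) = -56.5863° → 303.4137° (mod 360°)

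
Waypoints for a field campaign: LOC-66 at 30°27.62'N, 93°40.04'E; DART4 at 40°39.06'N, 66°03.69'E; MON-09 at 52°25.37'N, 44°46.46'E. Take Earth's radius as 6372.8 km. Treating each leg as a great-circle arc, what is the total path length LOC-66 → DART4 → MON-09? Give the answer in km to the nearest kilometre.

LOC-66: φ = +30.46033°, λ = +93.66733°
DART4: φ = +40.65100°, λ = +66.06150°
MON-09: φ = +52.42283°, λ = +44.77433°
LOC-66→DART4: c = 0.428059 rad, d = 2727.93 km
DART4→MON-09: c = 0.325782 rad, d = 2076.14 km
Total = 2727.93 + 2076.14 = 4804.07 km

4804 km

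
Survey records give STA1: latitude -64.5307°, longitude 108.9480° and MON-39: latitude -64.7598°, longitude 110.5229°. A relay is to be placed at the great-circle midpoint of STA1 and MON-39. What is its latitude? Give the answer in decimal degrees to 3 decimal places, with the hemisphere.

64.647°S

Bx = cos φ₂ cos Δλ = 0.426253,  By = cos φ₂ sin Δλ = 0.011719
φₘ = atan2(sin φ₁ + sin φ₂, √((cos φ₁ + Bx)² + By²)) = -64.64734°
λₘ = λ₁ + atan2(By, cos φ₁ + Bx) = 109.73213°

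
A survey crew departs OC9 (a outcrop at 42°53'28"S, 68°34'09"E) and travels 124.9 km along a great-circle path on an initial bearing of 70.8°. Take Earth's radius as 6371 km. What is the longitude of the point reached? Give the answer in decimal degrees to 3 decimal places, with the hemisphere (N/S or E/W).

70.008°E

OC9: φ = -42.89111°, λ = +68.56917°
δ = d/R = 124.9/6371 = 0.019604 rad
φ₂ = arcsin(sin φ₁ cos δ + cos φ₁ sin δ cos θ)
   = arcsin(-0.68061·0.99981 + 0.73265·0.01960·0.32887) = -42.51266°
λ₂ = λ₁ + atan2(sin θ sin δ cos φ₁, cos δ − sin φ₁ sin φ₂) = 70.00829°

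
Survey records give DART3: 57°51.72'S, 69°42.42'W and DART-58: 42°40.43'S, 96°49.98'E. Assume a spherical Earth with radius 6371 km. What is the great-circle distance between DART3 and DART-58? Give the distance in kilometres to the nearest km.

8766 km

DART3: φ = -57.86200°, λ = -69.70700°
DART-58: φ = -42.67383°, λ = +96.83300°
Δφ = 15.1882°,  Δλ = 166.5400°
a = sin²(Δφ/2) + cos φ₁ cos φ₂ sin²(Δλ/2) = 0.403203
c = 2·arcsin(√a) = 1.375973 rad = 78.8374°
d = R·c = 6371 × 1.375973 = 8766.3 km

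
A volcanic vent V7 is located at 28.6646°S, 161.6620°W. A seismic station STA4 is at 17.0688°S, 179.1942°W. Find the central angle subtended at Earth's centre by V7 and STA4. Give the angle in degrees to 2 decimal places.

19.84°

Δφ = 11.5958°,  Δλ = -17.5322°
a = sin²(Δφ/2) + cos φ₁ cos φ₂ sin²(Δλ/2) = 0.029687
c = 2·arcsin(√a) = 0.346326 rad = 19.8430°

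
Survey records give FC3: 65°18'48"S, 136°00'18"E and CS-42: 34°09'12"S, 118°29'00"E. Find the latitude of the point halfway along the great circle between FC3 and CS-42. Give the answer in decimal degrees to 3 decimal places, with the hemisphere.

50.028°S

FC3: φ = -65.31333°, λ = +136.00500°
CS-42: φ = -34.15333°, λ = +118.48333°
Bx = cos φ₂ cos Δλ = 0.789143,  By = cos φ₂ sin Δλ = -0.249144
φₘ = atan2(sin φ₁ + sin φ₂, √((cos φ₁ + Bx)² + By²)) = -50.02839°
λₘ = λ₁ + atan2(By, cos φ₁ + Bx) = 124.34015°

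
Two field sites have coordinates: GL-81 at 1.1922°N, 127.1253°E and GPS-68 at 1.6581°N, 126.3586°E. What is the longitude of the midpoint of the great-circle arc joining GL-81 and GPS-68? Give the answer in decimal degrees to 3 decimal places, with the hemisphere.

126.742°E

Bx = cos φ₂ cos Δλ = 0.999492,  By = cos φ₂ sin Δλ = -0.013375
φₘ = atan2(sin φ₁ + sin φ₂, √((cos φ₁ + Bx)² + By²)) = 1.42518°
λₘ = λ₁ + atan2(By, cos φ₁ + Bx) = 126.74199°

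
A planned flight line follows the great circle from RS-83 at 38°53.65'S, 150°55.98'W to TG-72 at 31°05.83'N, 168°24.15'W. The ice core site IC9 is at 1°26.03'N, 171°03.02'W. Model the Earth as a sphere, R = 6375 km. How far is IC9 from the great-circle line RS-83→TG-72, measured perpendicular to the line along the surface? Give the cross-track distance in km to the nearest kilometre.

1065 km

RS-83: φ = -38.89417°, λ = -150.93300°
TG-72: φ = +31.09717°, λ = -168.40250°
IC9: φ = +1.43383°, λ = -171.05033°
δ₁₃ = central angle RS-83→IC9 = 0.774340 rad  (haversine)
θ₁₃ = bearing RS-83→IC9 = 330.546°,  θ₁₂ = bearing RS-83→TG-72 = 344.305°
dₓₜ = R·arcsin(sin δ₁₃ · sin(θ₁₃ − θ₁₂)) = 6375·arcsin(0.69924·sin(-13.759°)) = -1065.192 km
|dₓₜ| = 1065.192 km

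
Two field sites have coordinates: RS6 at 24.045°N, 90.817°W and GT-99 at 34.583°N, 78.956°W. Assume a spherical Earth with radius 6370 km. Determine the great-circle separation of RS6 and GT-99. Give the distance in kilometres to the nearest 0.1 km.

1639.0 km

Δφ = 10.5380°,  Δλ = 11.8610°
a = sin²(Δφ/2) + cos φ₁ cos φ₂ sin²(Δλ/2) = 0.016460
c = 2·arcsin(√a) = 0.257299 rad = 14.7421°
d = R·c = 6370 × 0.257299 = 1639.0 km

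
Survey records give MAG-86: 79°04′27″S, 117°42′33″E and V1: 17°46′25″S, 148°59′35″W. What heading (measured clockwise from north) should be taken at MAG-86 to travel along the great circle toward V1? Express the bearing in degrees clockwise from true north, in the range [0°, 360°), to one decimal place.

MAG-86: φ = -79.07417°, λ = +117.70917°
V1: φ = -17.77361°, λ = -148.99306°
Δλ = 93.2978°
y = sin Δλ · cos φ₂ = 0.950693
x = cos φ₁ sin φ₂ − sin φ₁ cos φ₂ cos Δλ = -0.111644
θ = atan2(y, x) = 96.6978° → 96.6978° (mod 360°)

96.7°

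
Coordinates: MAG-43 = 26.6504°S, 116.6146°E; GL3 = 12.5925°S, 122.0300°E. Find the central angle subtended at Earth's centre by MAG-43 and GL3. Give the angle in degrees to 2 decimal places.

14.95°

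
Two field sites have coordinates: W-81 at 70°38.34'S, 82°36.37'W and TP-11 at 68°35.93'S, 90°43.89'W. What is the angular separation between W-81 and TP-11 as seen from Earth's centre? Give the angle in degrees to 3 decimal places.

3.484°

W-81: φ = -70.63900°, λ = -82.60617°
TP-11: φ = -68.59883°, λ = -90.73150°
Δφ = 2.0402°,  Δλ = -8.1253°
a = sin²(Δφ/2) + cos φ₁ cos φ₂ sin²(Δλ/2) = 0.000924
c = 2·arcsin(√a) = 0.060809 rad = 3.4841°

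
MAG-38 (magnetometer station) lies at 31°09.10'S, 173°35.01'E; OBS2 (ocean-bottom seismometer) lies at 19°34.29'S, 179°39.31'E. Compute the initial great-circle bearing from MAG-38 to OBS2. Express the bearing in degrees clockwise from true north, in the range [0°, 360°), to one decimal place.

26.7°

MAG-38: φ = -31.15167°, λ = +173.58350°
OBS2: φ = -19.57150°, λ = +179.65517°
Δλ = 6.0717°
y = sin Δλ · cos φ₂ = 0.099661
x = cos φ₁ sin φ₂ − sin φ₁ cos φ₂ cos Δλ = 0.198005
θ = atan2(y, x) = 26.7174° → 26.7174° (mod 360°)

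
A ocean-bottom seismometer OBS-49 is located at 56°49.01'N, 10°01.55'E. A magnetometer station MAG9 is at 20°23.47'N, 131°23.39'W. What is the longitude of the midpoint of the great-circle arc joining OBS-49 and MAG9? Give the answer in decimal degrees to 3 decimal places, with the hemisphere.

97.570°W

OBS-49: φ = +56.81683°, λ = +10.02583°
MAG9: φ = +20.39117°, λ = -131.38983°
Bx = cos φ₂ cos Δλ = -0.732707,  By = cos φ₂ sin Δλ = -0.584584
φₘ = atan2(sin φ₁ + sin φ₂, √((cos φ₁ + Bx)² + By²)) = 62.64391°
λₘ = λ₁ + atan2(By, cos φ₁ + Bx) = -97.56958°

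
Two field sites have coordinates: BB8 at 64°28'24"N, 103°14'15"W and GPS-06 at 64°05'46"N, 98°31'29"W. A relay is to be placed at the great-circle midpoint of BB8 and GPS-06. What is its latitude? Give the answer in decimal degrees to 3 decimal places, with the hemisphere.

64.304°N

BB8: φ = +64.47333°, λ = -103.23750°
GPS-06: φ = +64.09611°, λ = -98.52472°
Bx = cos φ₂ cos Δλ = 0.435386,  By = cos φ₂ sin Δλ = 0.035893
φₘ = atan2(sin φ₁ + sin φ₂, √((cos φ₁ + Bx)² + By²)) = 64.30366°
λₘ = λ₁ + atan2(By, cos φ₁ + Bx) = -100.86500°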